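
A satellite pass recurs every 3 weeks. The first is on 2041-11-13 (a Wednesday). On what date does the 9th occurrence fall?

The 9th occurrence is 8 intervals after the first: 8 × 21 = 168 days after 2041-11-13.
November has 30 days — 17 days to the end of November leaves 151.
December has 31 days (120 left).
January has 31 days (89 left).
February has 28 days (61 left).
March has 31 days (30 left).
30 days into April → 2042-04-30.

2042-04-30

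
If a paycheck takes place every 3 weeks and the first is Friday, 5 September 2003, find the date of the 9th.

20 February 2004

The 9th occurrence is 8 intervals after the first: 8 × 21 = 168 days after 5 September 2003.
September has 30 days — 25 days to the end of September leaves 143.
October has 31 days (112 left).
November has 30 days (82 left).
December has 31 days (51 left).
January has 31 days (20 left).
20 days into February → 20 February 2004.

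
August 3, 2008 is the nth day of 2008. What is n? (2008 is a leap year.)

Days in months before August: 31 + 29 + 31 + 30 + 31 + 30 + 31 = 213.
Plus 3 days into August → day 216.

216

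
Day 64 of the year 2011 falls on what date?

January has 31 days (64 − 31 = 33 remain).
February has 28 days (33 − 28 = 5 remain).
5 into March → March 5.

2011-03-05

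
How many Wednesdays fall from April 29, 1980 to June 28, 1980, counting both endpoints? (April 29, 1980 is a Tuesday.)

April 29, 1980 is a Tuesday; the first Wednesday on or after it is April 30, 1980 (1 day later).
From April 30, 1980 to June 28, 1980: 0 + 31 + 28 = 59 days (rest of April, May, June).
59 ÷ 7 = 8 full weeks with remainder 3, so 8 more Wednesdays after the first → 9.

9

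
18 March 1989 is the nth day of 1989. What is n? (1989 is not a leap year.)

Days in months before March: 31 + 28 = 59.
Plus 18 days into March → day 77.

77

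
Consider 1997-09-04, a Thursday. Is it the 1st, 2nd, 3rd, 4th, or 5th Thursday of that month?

Day 4 falls in week ⌈4/7⌉ of the month.
Days 1–7 hold the 1st Thursday, 8–14 the 2nd, 15–21 the 3rd, 22–28 the 4th, 29–31 the 5th.
4 is in the range for the 1st.

1st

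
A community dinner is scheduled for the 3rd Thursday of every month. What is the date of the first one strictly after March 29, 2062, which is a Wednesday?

March 2062 starts on a Wednesday; its first Thursday is the 2nd, so the 3rd Thursday is the 16th — March 16, 2062.
That is not after March 29, 2062, so look at April 2062.
April 2062 starts on a Saturday; its first Thursday is the 6th, so the 3rd Thursday is the 20th — April 20, 2062.

April 20, 2062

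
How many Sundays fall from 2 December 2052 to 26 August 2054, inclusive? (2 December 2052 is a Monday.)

2 December 2052 is a Monday; the first Sunday on or after it is 8 December 2052 (6 days later).
From 8 December 2052 to 26 August 2054: 23 + 365 + 238 = 626 days (rest of 2052, 2053, to 26 August 2054 in 2054).
626 ÷ 7 = 89 full weeks with remainder 3, so 89 more Sundays after the first → 90.

90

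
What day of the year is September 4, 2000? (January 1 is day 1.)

Days in months before September: 31 + 29 + 31 + 30 + 31 + 30 + 31 + 31 = 244.
Plus 4 days into September → day 248.

248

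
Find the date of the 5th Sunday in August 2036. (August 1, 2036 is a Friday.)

August 2036 begins on a Friday, so the first Sunday is August 3 (2 days later).
The 5th Sunday is 4 weeks later: 3 + 28 = 31.

2036-08-31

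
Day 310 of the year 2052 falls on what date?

Jan has 31 days (310 − 31 = 279 remain).
Feb has 29 days (279 − 29 = 250 remain).
Mar has 31 days (250 − 31 = 219 remain).
Apr has 30 days (219 − 30 = 189 remain).
May has 31 days (189 − 31 = 158 remain).
Jun has 30 days (158 − 30 = 128 remain).
Jul has 31 days (128 − 31 = 97 remain).
Aug has 31 days (97 − 31 = 66 remain).
Sep has 30 days (66 − 30 = 36 remain).
Oct has 31 days (36 − 31 = 5 remain).
5 into Nov → Nov 5.

Nov 5, 2052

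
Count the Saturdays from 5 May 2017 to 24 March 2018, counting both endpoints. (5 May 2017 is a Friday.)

5 May 2017 is a Friday; the first Saturday on or after it is 6 May 2017 (1 day later).
From 6 May 2017 to 24 March 2018: 25 + 30 + 31 + 31 + 30 + 31 + 30 + 31 + 31 + 28 + 24 = 322 days (rest of May, June, July, August, September, October, November, December, January, February, March).
322 ÷ 7 = 46 full weeks with remainder 0, so 46 more Saturdays after the first → 47.

47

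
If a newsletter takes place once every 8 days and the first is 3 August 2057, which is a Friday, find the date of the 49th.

22 August 2058

The 49th occurrence is 48 intervals after the first: 48 × 8 = 384 days after 3 August 2057.
August has 31 days — 28 days to the end of August leaves 356.
September has 30 days (326 left).
October has 31 days (295 left).
November has 30 days (265 left).
December has 31 days (234 left).
January has 31 days (203 left).
February has 28 days (175 left).
March has 31 days (144 left).
April has 30 days (114 left).
May has 31 days (83 left).
June has 30 days (53 left).
July has 31 days (22 left).
22 days into August → 22 August 2058.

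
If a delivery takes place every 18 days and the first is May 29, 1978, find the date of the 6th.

The 6th occurrence is 5 intervals after the first: 5 × 18 = 90 days after May 29, 1978.
May has 31 days — 2 days to the end of May leaves 88.
Jun has 30 days (58 left).
Jul has 31 days (27 left).
27 days into Aug → Aug 27, 1978.

Aug 27, 1978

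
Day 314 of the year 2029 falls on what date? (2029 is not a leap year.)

Nov 10, 2029

Jan has 31 days (314 − 31 = 283 remain).
Feb has 28 days (283 − 28 = 255 remain).
Mar has 31 days (255 − 31 = 224 remain).
Apr has 30 days (224 − 30 = 194 remain).
May has 31 days (194 − 31 = 163 remain).
Jun has 30 days (163 − 30 = 133 remain).
Jul has 31 days (133 − 31 = 102 remain).
Aug has 31 days (102 − 31 = 71 remain).
Sep has 30 days (71 − 30 = 41 remain).
Oct has 31 days (41 − 31 = 10 remain).
10 into Nov → Nov 10.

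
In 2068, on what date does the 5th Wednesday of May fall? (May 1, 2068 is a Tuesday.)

May 30, 2068

May 2068 begins on a Tuesday, so the first Wednesday is May 2 (1 day later).
The 5th Wednesday is 4 weeks later: 2 + 28 = 30.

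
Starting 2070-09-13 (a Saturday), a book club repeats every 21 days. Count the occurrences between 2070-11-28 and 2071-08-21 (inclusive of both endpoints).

13

Occurrences land 21·i days after 2070-09-13 for i = 0, 1, 2, …
2070-11-28 is 76 days after the start; 76 ÷ 21 = 3 remainder 13; since the remainder is 13, round up to i = 4. First occurrence in the window: #5 on 2070-12-06 (4×21 = 84 days in).
2071-08-21 is 342 days after the start; 342 ÷ 21 = 16 remainder 6. Last occurrence in the window: #17 on 2071-08-15.
Occurrences #5 through #17: 13 in total.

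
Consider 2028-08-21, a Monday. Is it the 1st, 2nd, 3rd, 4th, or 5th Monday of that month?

Day 21 falls in week ⌈21/7⌉ of the month.
Days 1–7 hold the 1st Monday, 8–14 the 2nd, 15–21 the 3rd, 22–28 the 4th, 29–31 the 5th.
21 is in the range for the 3rd.

3rd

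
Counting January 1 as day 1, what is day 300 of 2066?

Jan has 31 days (300 − 31 = 269 remain).
Feb has 28 days (269 − 28 = 241 remain).
Mar has 31 days (241 − 31 = 210 remain).
Apr has 30 days (210 − 30 = 180 remain).
May has 31 days (180 − 31 = 149 remain).
Jun has 30 days (149 − 30 = 119 remain).
Jul has 31 days (119 − 31 = 88 remain).
Aug has 31 days (88 − 31 = 57 remain).
Sep has 30 days (57 − 30 = 27 remain).
27 into Oct → Oct 27.

Oct 27, 2066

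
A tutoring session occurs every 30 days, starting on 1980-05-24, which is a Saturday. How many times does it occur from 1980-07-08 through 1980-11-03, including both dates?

4

Occurrences land 30·i days after 1980-05-24 for i = 0, 1, 2, …
1980-07-08 is 45 days after the start; 45 ÷ 30 = 1 remainder 15; since the remainder is 15, round up to i = 2. First occurrence in the window: #3 on 1980-07-23 (2×30 = 60 days in).
1980-11-03 is 163 days after the start; 163 ÷ 30 = 5 remainder 13. Last occurrence in the window: #6 on 1980-10-21.
Occurrences #3 through #6: 4 in total.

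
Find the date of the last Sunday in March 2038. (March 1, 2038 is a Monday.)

March 2038 begins on a Monday, so the first Sunday is March 7 (6 days later).
March 2038 has 31 days. Adding weeks: 7, 14, 21, 28 — the last one ≤ 31 is the 28th.

March 28, 2038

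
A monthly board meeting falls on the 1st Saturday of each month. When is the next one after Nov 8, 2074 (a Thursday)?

Dec 1, 2074

Nov 2074 starts on a Thursday, so its 1st Saturday is Nov 3, 2074 (2 days in).
That is not after Nov 8, 2074, so look at Dec 2074.
Dec 2074 starts on a Saturday, so its 1st Saturday is Dec 1, 2074.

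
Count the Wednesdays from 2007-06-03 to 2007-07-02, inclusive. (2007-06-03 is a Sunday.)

2007-06-03 is a Sunday; the first Wednesday on or after it is 2007-06-06 (3 days later).
From 2007-06-06 to 2007-07-02: 24 + 2 = 26 days (rest of June, July).
26 ÷ 7 = 3 full weeks with remainder 5, so 3 more Wednesdays after the first → 4.

4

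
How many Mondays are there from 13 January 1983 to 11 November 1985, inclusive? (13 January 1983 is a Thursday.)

13 January 1983 is a Thursday; the first Monday on or after it is 17 January 1983 (4 days later).
From 17 January 1983 to 11 November 1985: 348 + 366 + 315 = 1029 days (rest of 1983, 1984, to 11 November 1985 in 1985).
1029 ÷ 7 = 147 full weeks with remainder 0, so 147 more Mondays after the first → 148.

148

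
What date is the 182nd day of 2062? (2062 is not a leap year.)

July 1, 2062

January has 31 days (182 − 31 = 151 remain).
February has 28 days (151 − 28 = 123 remain).
March has 31 days (123 − 31 = 92 remain).
April has 30 days (92 − 30 = 62 remain).
May has 31 days (62 − 31 = 31 remain).
June has 30 days (31 − 30 = 1 remain).
1 into July → July 1.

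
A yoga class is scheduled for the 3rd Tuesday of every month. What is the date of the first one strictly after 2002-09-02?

September 2002 starts on a Sunday; its first Tuesday is the 3rd, so the 3rd Tuesday is the 17th — 2002-09-17.
2002-09-17 is after 2002-09-02, so that is the next one.

2002-09-17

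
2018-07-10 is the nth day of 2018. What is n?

191

Days in months before July: 31 + 28 + 31 + 30 + 31 + 30 = 181.
Plus 10 days into July → day 191.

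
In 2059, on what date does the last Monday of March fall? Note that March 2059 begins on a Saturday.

March 2059 begins on a Saturday, so the first Monday is March 3 (2 days later).
March 2059 has 31 days. Adding weeks: 3, 10, 17, 24, 31 — the last one ≤ 31 is the 31st.

March 31, 2059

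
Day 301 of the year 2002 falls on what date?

2002-10-28

January has 31 days (301 − 31 = 270 remain).
February has 28 days (270 − 28 = 242 remain).
March has 31 days (242 − 31 = 211 remain).
April has 30 days (211 − 30 = 181 remain).
May has 31 days (181 − 31 = 150 remain).
June has 30 days (150 − 30 = 120 remain).
July has 31 days (120 − 31 = 89 remain).
August has 31 days (89 − 31 = 58 remain).
September has 30 days (58 − 30 = 28 remain).
28 into October → October 28.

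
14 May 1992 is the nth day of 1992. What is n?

135

Days in months before May: 31 + 29 + 31 + 30 = 121.
Plus 14 days into May → day 135.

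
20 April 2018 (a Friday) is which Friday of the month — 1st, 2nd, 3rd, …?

3rd

Day 20 falls in week ⌈20/7⌉ of the month.
Days 1–7 hold the 1st Friday, 8–14 the 2nd, 15–21 the 3rd, 22–28 the 4th, 29–31 the 5th.
20 is in the range for the 3rd.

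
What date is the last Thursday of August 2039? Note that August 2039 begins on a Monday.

August 2039 begins on a Monday, so the first Thursday is August 4 (3 days later).
August 2039 has 31 days. Adding weeks: 4, 11, 18, 25 — the last one ≤ 31 is the 25th.

August 25, 2039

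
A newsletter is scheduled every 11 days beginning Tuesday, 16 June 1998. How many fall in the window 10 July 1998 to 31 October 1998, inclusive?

10

Occurrences land 11·i days after 16 June 1998 for i = 0, 1, 2, …
10 July 1998 is 24 days after the start; 24 ÷ 11 = 2 remainder 2; since the remainder is 2, round up to i = 3. First occurrence in the window: #4 on 19 July 1998 (3×11 = 33 days in).
31 October 1998 is 137 days after the start; 137 ÷ 11 = 12 remainder 5. Last occurrence in the window: #13 on 26 October 1998.
Occurrences #4 through #13: 10 in total.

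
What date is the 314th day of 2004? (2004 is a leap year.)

2004-11-09

January has 31 days (314 − 31 = 283 remain).
February has 29 days (283 − 29 = 254 remain).
March has 31 days (254 − 31 = 223 remain).
April has 30 days (223 − 30 = 193 remain).
May has 31 days (193 − 31 = 162 remain).
June has 30 days (162 − 30 = 132 remain).
July has 31 days (132 − 31 = 101 remain).
August has 31 days (101 − 31 = 70 remain).
September has 30 days (70 − 30 = 40 remain).
October has 31 days (40 − 31 = 9 remain).
9 into November → November 9.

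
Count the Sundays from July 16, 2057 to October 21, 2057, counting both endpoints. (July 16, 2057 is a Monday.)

July 16, 2057 is a Monday; the first Sunday on or after it is July 22, 2057 (6 days later).
From July 22, 2057 to October 21, 2057: 9 + 31 + 30 + 21 = 91 days (rest of July, August, September, October).
91 ÷ 7 = 13 full weeks with remainder 0, so 13 more Sundays after the first → 14.

14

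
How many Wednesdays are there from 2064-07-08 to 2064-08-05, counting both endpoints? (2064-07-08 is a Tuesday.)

2064-07-08 is a Tuesday; the first Wednesday on or after it is 2064-07-09 (1 day later).
From 2064-07-09 to 2064-08-05: 22 + 5 = 27 days (rest of July, August).
27 ÷ 7 = 3 full weeks with remainder 6, so 3 more Wednesdays after the first → 4.

4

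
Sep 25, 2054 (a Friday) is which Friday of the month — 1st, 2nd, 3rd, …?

4th

Day 25 falls in week ⌈25/7⌉ of the month.
Days 1–7 hold the 1st Friday, 8–14 the 2nd, 15–21 the 3rd, 22–28 the 4th, 29–31 the 5th.
25 is in the range for the 4th.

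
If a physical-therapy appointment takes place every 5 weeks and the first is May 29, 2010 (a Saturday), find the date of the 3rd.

The 3rd occurrence is 2 intervals after the first: 2 × 35 = 70 days after May 29, 2010.
May has 31 days — 2 days to the end of May leaves 68.
Jun has 30 days (38 left).
Jul has 31 days (7 left).
7 days into Aug → Aug 7, 2010.

Aug 7, 2010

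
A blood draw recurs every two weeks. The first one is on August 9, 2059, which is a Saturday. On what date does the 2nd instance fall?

The 2nd occurrence is 1 interval after the first: 1 × 14 = 14 days after August 9, 2059.
14 days later is August 23, 2059.

August 23, 2059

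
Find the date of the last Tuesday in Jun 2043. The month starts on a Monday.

Jun 2043 begins on a Monday, so the first Tuesday is Jun 2 (1 day later).
Jun 2043 has 30 days. Adding weeks: 2, 9, 16, 23, 30 — the last one ≤ 30 is the 30th.

Jun 30, 2043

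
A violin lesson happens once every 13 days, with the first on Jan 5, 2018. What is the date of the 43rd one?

Jul 5, 2019

The 43rd occurrence is 42 intervals after the first: 42 × 13 = 546 days after Jan 5, 2018.
Jan has 31 days — 26 days to the end of Jan leaves 520.
From end of Jan to end of 2018 is 334 days (186 left).
Jan has 31 days (155 left).
Feb has 28 days (127 left).
Mar has 31 days (96 left).
Apr has 30 days (66 left).
May has 31 days (35 left).
Jun has 30 days (5 left).
5 days into Jul → Jul 5, 2019.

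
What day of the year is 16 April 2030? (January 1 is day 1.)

106

Days in months before April: 31 + 28 + 31 = 90.
Plus 16 days into April → day 106.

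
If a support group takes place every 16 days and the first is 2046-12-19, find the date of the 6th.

2047-03-09

The 6th occurrence is 5 intervals after the first: 5 × 16 = 80 days after 2046-12-19.
December has 31 days — 12 days to the end of December leaves 68.
January has 31 days (37 left).
February has 28 days (9 left).
9 days into March → 2047-03-09.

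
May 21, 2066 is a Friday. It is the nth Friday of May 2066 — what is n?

3rd

Day 21 falls in week ⌈21/7⌉ of the month.
Days 1–7 hold the 1st Friday, 8–14 the 2nd, 15–21 the 3rd, 22–28 the 4th, 29–31 the 5th.
21 is in the range for the 3rd.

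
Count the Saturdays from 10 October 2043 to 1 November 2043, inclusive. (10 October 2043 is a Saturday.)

10 October 2043 is a Saturday; the first Saturday on or after it is 10 October 2043.
From 10 October 2043 to 1 November 2043: 21 + 1 = 22 days (rest of October, November).
22 ÷ 7 = 3 full weeks with remainder 1, so 3 more Saturdays after the first → 4.

4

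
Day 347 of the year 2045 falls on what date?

Jan has 31 days (347 − 31 = 316 remain).
Feb has 28 days (316 − 28 = 288 remain).
Mar has 31 days (288 − 31 = 257 remain).
Apr has 30 days (257 − 30 = 227 remain).
May has 31 days (227 − 31 = 196 remain).
Jun has 30 days (196 − 30 = 166 remain).
Jul has 31 days (166 − 31 = 135 remain).
Aug has 31 days (135 − 31 = 104 remain).
Sep has 30 days (104 − 30 = 74 remain).
Oct has 31 days (74 − 31 = 43 remain).
Nov has 30 days (43 − 30 = 13 remain).
13 into Dec → Dec 13.

Dec 13, 2045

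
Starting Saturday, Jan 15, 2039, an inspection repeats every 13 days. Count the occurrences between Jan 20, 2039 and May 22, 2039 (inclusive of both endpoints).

Occurrences land 13·i days after Jan 15, 2039 for i = 0, 1, 2, …
Jan 20, 2039 is 5 days after the start; 5 ÷ 13 = 0 remainder 5; since the remainder is 5, round up to i = 1. First occurrence in the window: #2 on Jan 28, 2039 (1×13 = 13 days in).
May 22, 2039 is 127 days after the start; 127 ÷ 13 = 9 remainder 10. Last occurrence in the window: #10 on May 12, 2039.
Occurrences #2 through #10: 9 in total.

9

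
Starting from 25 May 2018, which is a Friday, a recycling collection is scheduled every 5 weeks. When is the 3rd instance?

The 3rd occurrence is 2 intervals after the first: 2 × 35 = 70 days after 25 May 2018.
May has 31 days — 6 days to the end of May leaves 64.
June has 30 days (34 left).
July has 31 days (3 left).
3 days into August → 3 August 2018.

3 August 2018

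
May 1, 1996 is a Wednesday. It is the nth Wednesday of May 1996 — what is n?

1st

Day 1 falls in week ⌈1/7⌉ of the month.
Days 1–7 hold the 1st Wednesday, 8–14 the 2nd, 15–21 the 3rd, 22–28 the 4th, 29–31 the 5th.
1 is in the range for the 1st.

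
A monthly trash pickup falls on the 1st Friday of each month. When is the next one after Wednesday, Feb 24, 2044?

Mar 4, 2044

Feb 2044 starts on a Monday, so its 1st Friday is Feb 5, 2044 (4 days in).
That is not after Feb 24, 2044, so look at Mar 2044.
Mar 2044 starts on a Tuesday, so its 1st Friday is Mar 4, 2044 (3 days in).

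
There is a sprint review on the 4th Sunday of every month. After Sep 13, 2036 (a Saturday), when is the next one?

Sep 28, 2036

Sep 2036 starts on a Monday; its first Sunday is the 7th, so the 4th Sunday is the 28th — Sep 28, 2036.
Sep 28, 2036 is after Sep 13, 2036, so that is the next one.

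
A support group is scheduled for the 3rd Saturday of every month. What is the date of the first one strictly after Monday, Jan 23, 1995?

Jan 1995 starts on a Sunday; its first Saturday is the 7th, so the 3rd Saturday is the 21st — Jan 21, 1995.
That is not after Jan 23, 1995, so look at Feb 1995.
Feb 1995 starts on a Wednesday; its first Saturday is the 4th, so the 3rd Saturday is the 18th — Feb 18, 1995.

Feb 18, 1995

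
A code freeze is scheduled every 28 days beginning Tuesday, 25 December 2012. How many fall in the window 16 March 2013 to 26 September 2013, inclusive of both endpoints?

7

Occurrences land 28·i days after 25 December 2012 for i = 0, 1, 2, …
16 March 2013 is 81 days after the start; 81 ÷ 28 = 2 remainder 25; since the remainder is 25, round up to i = 3. First occurrence in the window: #4 on 19 March 2013 (3×28 = 84 days in).
26 September 2013 is 275 days after the start; 275 ÷ 28 = 9 remainder 23. Last occurrence in the window: #10 on 3 September 2013.
Occurrences #4 through #10: 7 in total.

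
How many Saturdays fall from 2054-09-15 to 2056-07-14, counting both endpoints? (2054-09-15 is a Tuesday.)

95

2054-09-15 is a Tuesday; the first Saturday on or after it is 2054-09-19 (4 days later).
From 2054-09-19 to 2056-07-14: 103 + 365 + 196 = 664 days (rest of 2054, 2055, to 2056-07-14 in 2056).
664 ÷ 7 = 94 full weeks with remainder 6, so 94 more Saturdays after the first → 95.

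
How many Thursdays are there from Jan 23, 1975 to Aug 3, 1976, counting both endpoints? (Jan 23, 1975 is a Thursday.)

80

Jan 23, 1975 is a Thursday; the first Thursday on or after it is Jan 23, 1975.
From Jan 23, 1975 to Aug 3, 1976: 342 + 216 = 558 days (rest of 1975, to Aug 3, 1976 in 1976).
558 ÷ 7 = 79 full weeks with remainder 5, so 79 more Thursdays after the first → 80.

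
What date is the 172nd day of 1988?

January has 31 days (172 − 31 = 141 remain).
February has 29 days (141 − 29 = 112 remain).
March has 31 days (112 − 31 = 81 remain).
April has 30 days (81 − 30 = 51 remain).
May has 31 days (51 − 31 = 20 remain).
20 into June → June 20.

1988-06-20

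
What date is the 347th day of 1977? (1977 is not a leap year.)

January has 31 days (347 − 31 = 316 remain).
February has 28 days (316 − 28 = 288 remain).
March has 31 days (288 − 31 = 257 remain).
April has 30 days (257 − 30 = 227 remain).
May has 31 days (227 − 31 = 196 remain).
June has 30 days (196 − 30 = 166 remain).
July has 31 days (166 − 31 = 135 remain).
August has 31 days (135 − 31 = 104 remain).
September has 30 days (104 − 30 = 74 remain).
October has 31 days (74 − 31 = 43 remain).
November has 30 days (43 − 30 = 13 remain).
13 into December → December 13.

December 13, 1977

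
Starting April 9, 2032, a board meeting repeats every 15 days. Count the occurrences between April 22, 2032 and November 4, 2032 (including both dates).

13

Occurrences land 15·i days after April 9, 2032 for i = 0, 1, 2, …
April 22, 2032 is 13 days after the start; 13 ÷ 15 = 0 remainder 13; since the remainder is 13, round up to i = 1. First occurrence in the window: #2 on April 24, 2032 (1×15 = 15 days in).
November 4, 2032 is 209 days after the start; 209 ÷ 15 = 13 remainder 14. Last occurrence in the window: #14 on October 21, 2032.
Occurrences #2 through #14: 13 in total.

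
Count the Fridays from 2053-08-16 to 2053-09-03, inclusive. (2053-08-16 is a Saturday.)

2

2053-08-16 is a Saturday; the first Friday on or after it is 2053-08-22 (6 days later).
From 2053-08-22 to 2053-09-03: 9 + 3 = 12 days (rest of August, September).
12 ÷ 7 = 1 full weeks with remainder 5, so 1 more Fridays after the first → 2.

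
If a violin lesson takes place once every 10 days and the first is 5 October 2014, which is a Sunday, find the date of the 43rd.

The 43rd occurrence is 42 intervals after the first: 42 × 10 = 420 days after 5 October 2014.
October has 31 days — 26 days to the end of October leaves 394.
November has 30 days (364 left).
December has 31 days (333 left).
January has 31 days (302 left).
February has 28 days (274 left).
March has 31 days (243 left).
April has 30 days (213 left).
May has 31 days (182 left).
June has 30 days (152 left).
July has 31 days (121 left).
August has 31 days (90 left).
September has 30 days (60 left).
October has 31 days (29 left).
29 days into November → 29 November 2015.

29 November 2015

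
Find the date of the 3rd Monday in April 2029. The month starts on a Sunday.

April 2029 begins on a Sunday, so the first Monday is April 2 (1 day later).
The 3rd Monday is 2 weeks later: 2 + 14 = 16.

April 16, 2029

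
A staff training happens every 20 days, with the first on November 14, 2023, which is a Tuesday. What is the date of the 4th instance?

The 4th occurrence is 3 intervals after the first: 3 × 20 = 60 days after November 14, 2023.
November has 30 days — 16 days to the end of November leaves 44.
December has 31 days (13 left).
13 days into January → January 13, 2024.

January 13, 2024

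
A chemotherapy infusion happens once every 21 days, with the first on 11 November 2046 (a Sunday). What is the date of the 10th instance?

The 10th occurrence is 9 intervals after the first: 9 × 21 = 189 days after 11 November 2046.
November has 30 days — 19 days to the end of November leaves 170.
December has 31 days (139 left).
January has 31 days (108 left).
February has 28 days (80 left).
March has 31 days (49 left).
April has 30 days (19 left).
19 days into May → 19 May 2047.

19 May 2047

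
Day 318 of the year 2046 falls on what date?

14 November 2046

January has 31 days (318 − 31 = 287 remain).
February has 28 days (287 − 28 = 259 remain).
March has 31 days (259 − 31 = 228 remain).
April has 30 days (228 − 30 = 198 remain).
May has 31 days (198 − 31 = 167 remain).
June has 30 days (167 − 30 = 137 remain).
July has 31 days (137 − 31 = 106 remain).
August has 31 days (106 − 31 = 75 remain).
September has 30 days (75 − 30 = 45 remain).
October has 31 days (45 − 31 = 14 remain).
14 into November → November 14.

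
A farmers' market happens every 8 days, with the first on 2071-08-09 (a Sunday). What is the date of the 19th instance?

2071-12-31

The 19th occurrence is 18 intervals after the first: 18 × 8 = 144 days after 2071-08-09.
August has 31 days — 22 days to the end of August leaves 122.
September has 30 days (92 left).
October has 31 days (61 left).
November has 30 days (31 left).
31 days into December → 2071-12-31.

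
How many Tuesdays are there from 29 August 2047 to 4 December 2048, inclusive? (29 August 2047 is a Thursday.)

66

29 August 2047 is a Thursday; the first Tuesday on or after it is 3 September 2047 (5 days later).
From 3 September 2047 to 4 December 2048: 119 + 339 = 458 days (rest of 2047, to 4 December 2048 in 2048).
458 ÷ 7 = 65 full weeks with remainder 3, so 65 more Tuesdays after the first → 66.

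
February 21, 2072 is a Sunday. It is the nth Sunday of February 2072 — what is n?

Day 21 falls in week ⌈21/7⌉ of the month.
Days 1–7 hold the 1st Sunday, 8–14 the 2nd, 15–21 the 3rd, 22–28 the 4th, 29–31 the 5th.
21 is in the range for the 3rd.

3rd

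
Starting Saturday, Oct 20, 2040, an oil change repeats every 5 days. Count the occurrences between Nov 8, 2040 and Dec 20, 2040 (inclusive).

Occurrences land 5·i days after Oct 20, 2040 for i = 0, 1, 2, …
Nov 8, 2040 is 19 days after the start; 19 ÷ 5 = 3 remainder 4; since the remainder is 4, round up to i = 4. First occurrence in the window: #5 on Nov 9, 2040 (4×5 = 20 days in).
Dec 20, 2040 is 61 days after the start; 61 ÷ 5 = 12 remainder 1. Last occurrence in the window: #13 on Dec 19, 2040.
Occurrences #5 through #13: 9 in total.

9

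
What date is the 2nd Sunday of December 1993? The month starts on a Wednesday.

December 1993 begins on a Wednesday, so the first Sunday is December 5 (4 days later).
The 2nd Sunday is 1 weeks later: 5 + 7 = 12.

12 December 1993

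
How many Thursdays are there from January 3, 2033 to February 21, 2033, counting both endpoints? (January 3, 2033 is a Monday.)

January 3, 2033 is a Monday; the first Thursday on or after it is January 6, 2033 (3 days later).
From January 6, 2033 to February 21, 2033: 25 + 21 = 46 days (rest of January, February).
46 ÷ 7 = 6 full weeks with remainder 4, so 6 more Thursdays after the first → 7.

7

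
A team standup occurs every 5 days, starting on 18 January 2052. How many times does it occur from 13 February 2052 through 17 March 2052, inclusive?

6

Occurrences land 5·i days after 18 January 2052 for i = 0, 1, 2, …
13 February 2052 is 26 days after the start; 26 ÷ 5 = 5 remainder 1; since the remainder is 1, round up to i = 6. First occurrence in the window: #7 on 17 February 2052 (6×5 = 30 days in).
17 March 2052 is 59 days after the start; 59 ÷ 5 = 11 remainder 4. Last occurrence in the window: #12 on 13 March 2052.
Occurrences #7 through #12: 6 in total.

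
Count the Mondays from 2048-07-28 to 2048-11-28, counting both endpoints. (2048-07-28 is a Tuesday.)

2048-07-28 is a Tuesday; the first Monday on or after it is 2048-08-03 (6 days later).
From 2048-08-03 to 2048-11-28: 28 + 30 + 31 + 28 = 117 days (rest of August, September, October, November).
117 ÷ 7 = 16 full weeks with remainder 5, so 16 more Mondays after the first → 17.

17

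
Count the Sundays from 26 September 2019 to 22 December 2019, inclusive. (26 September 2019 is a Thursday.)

26 September 2019 is a Thursday; the first Sunday on or after it is 29 September 2019 (3 days later).
From 29 September 2019 to 22 December 2019: 1 + 31 + 30 + 22 = 84 days (rest of September, October, November, December).
84 ÷ 7 = 12 full weeks with remainder 0, so 12 more Sundays after the first → 13.

13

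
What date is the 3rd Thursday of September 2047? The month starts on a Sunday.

2047-09-19

September 2047 begins on a Sunday, so the first Thursday is September 5 (4 days later).
The 3rd Thursday is 2 weeks later: 5 + 14 = 19.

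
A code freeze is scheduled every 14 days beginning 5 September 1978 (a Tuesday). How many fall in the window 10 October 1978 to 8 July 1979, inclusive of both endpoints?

Occurrences land 14·i days after 5 September 1978 for i = 0, 1, 2, …
10 October 1978 is 35 days after the start; 35 ÷ 14 = 2 remainder 7; since the remainder is 7, round up to i = 3. First occurrence in the window: #4 on 17 October 1978 (3×14 = 42 days in).
8 July 1979 is 306 days after the start; 306 ÷ 14 = 21 remainder 12. Last occurrence in the window: #22 on 26 June 1979.
Occurrences #4 through #22: 19 in total.

19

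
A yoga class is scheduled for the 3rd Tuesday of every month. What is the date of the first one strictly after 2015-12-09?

December 2015 starts on a Tuesday; its first Tuesday is the 1st, so the 3rd Tuesday is the 15th — 2015-12-15.
2015-12-15 is after 2015-12-09, so that is the next one.

2015-12-15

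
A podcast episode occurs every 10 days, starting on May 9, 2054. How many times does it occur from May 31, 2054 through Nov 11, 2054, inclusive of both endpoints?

Occurrences land 10·i days after May 9, 2054 for i = 0, 1, 2, …
May 31, 2054 is 22 days after the start; 22 ÷ 10 = 2 remainder 2; since the remainder is 2, round up to i = 3. First occurrence in the window: #4 on Jun 8, 2054 (3×10 = 30 days in).
Nov 11, 2054 is 186 days after the start; 186 ÷ 10 = 18 remainder 6. Last occurrence in the window: #19 on Nov 5, 2054.
Occurrences #4 through #19: 16 in total.

16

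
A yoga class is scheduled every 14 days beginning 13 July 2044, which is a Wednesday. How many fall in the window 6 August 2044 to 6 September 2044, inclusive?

Occurrences land 14·i days after 13 July 2044 for i = 0, 1, 2, …
6 August 2044 is 24 days after the start; 24 ÷ 14 = 1 remainder 10; since the remainder is 10, round up to i = 2. First occurrence in the window: #3 on 10 August 2044 (2×14 = 28 days in).
6 September 2044 is 55 days after the start; 55 ÷ 14 = 3 remainder 13. Last occurrence in the window: #4 on 24 August 2044.
Occurrences #3 through #4: 2 in total.

2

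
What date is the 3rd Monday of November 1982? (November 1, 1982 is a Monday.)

November 1982 begins on a Monday, so the first Monday is November 1.
The 3rd Monday is 2 weeks later: 1 + 14 = 15.

15 November 1982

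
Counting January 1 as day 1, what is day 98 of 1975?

January has 31 days (98 − 31 = 67 remain).
February has 28 days (67 − 28 = 39 remain).
March has 31 days (39 − 31 = 8 remain).
8 into April → April 8.

1975-04-08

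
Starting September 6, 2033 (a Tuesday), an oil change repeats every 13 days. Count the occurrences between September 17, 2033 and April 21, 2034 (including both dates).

17

Occurrences land 13·i days after September 6, 2033 for i = 0, 1, 2, …
September 17, 2033 is 11 days after the start; 11 ÷ 13 = 0 remainder 11; since the remainder is 11, round up to i = 1. First occurrence in the window: #2 on September 19, 2033 (1×13 = 13 days in).
April 21, 2034 is 227 days after the start; 227 ÷ 13 = 17 remainder 6. Last occurrence in the window: #18 on April 15, 2034.
Occurrences #2 through #18: 17 in total.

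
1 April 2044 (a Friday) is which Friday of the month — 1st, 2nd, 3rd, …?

Day 1 falls in week ⌈1/7⌉ of the month.
Days 1–7 hold the 1st Friday, 8–14 the 2nd, 15–21 the 3rd, 22–28 the 4th, 29–31 the 5th.
1 is in the range for the 1st.

1st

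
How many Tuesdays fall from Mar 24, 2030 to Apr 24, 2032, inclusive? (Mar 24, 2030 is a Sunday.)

Mar 24, 2030 is a Sunday; the first Tuesday on or after it is Mar 26, 2030 (2 days later).
From Mar 26, 2030 to Apr 24, 2032: 280 + 365 + 115 = 760 days (rest of 2030, 2031, to Apr 24, 2032 in 2032).
760 ÷ 7 = 108 full weeks with remainder 4, so 108 more Tuesdays after the first → 109.

109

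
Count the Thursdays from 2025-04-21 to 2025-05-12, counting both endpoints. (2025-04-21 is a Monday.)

2025-04-21 is a Monday; the first Thursday on or after it is 2025-04-24 (3 days later).
From 2025-04-24 to 2025-05-12: 6 + 12 = 18 days (rest of April, May).
18 ÷ 7 = 2 full weeks with remainder 4, so 2 more Thursdays after the first → 3.

3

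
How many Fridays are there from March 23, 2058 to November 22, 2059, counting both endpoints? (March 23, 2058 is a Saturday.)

March 23, 2058 is a Saturday; the first Friday on or after it is March 29, 2058 (6 days later).
From March 29, 2058 to November 22, 2059: 277 + 326 = 603 days (rest of 2058, to November 22, 2059 in 2059).
603 ÷ 7 = 86 full weeks with remainder 1, so 86 more Fridays after the first → 87.

87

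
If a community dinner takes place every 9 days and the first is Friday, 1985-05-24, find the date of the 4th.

The 4th occurrence is 3 intervals after the first: 3 × 9 = 27 days after 1985-05-24.
May has 31 days — 7 days to the end of May leaves 20.
20 days into June → 1985-06-20.

1985-06-20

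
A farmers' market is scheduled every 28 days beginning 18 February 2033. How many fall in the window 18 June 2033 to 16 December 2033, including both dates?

6

Occurrences land 28·i days after 18 February 2033 for i = 0, 1, 2, …
18 June 2033 is 120 days after the start; 120 ÷ 28 = 4 remainder 8; since the remainder is 8, round up to i = 5. First occurrence in the window: #6 on 8 July 2033 (5×28 = 140 days in).
16 December 2033 is 301 days after the start; 301 ÷ 28 = 10 remainder 21. Last occurrence in the window: #11 on 25 November 2033.
Occurrences #6 through #11: 6 in total.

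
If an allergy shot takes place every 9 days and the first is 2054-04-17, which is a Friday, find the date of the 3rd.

The 3rd occurrence is 2 intervals after the first: 2 × 9 = 18 days after 2054-04-17.
April has 30 days — 13 days to the end of April leaves 5.
5 days into May → 2054-05-05.

2054-05-05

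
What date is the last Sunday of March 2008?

March 30, 2008

The first Sunday of March 2008 is March 2.
March 2008 has 31 days. Adding weeks: 2, 9, 16, 23, 30 — the last one ≤ 31 is the 30th.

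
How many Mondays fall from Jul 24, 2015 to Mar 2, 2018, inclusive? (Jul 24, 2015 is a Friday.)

Jul 24, 2015 is a Friday; the first Monday on or after it is Jul 27, 2015 (3 days later).
From Jul 27, 2015 to Mar 2, 2018: 157 + 366 + 365 + 61 = 949 days (rest of 2015, 2016, 2017, to Mar 2, 2018 in 2018).
949 ÷ 7 = 135 full weeks with remainder 4, so 135 more Mondays after the first → 136.

136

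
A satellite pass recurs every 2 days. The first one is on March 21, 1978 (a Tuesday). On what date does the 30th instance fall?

The 30th occurrence is 29 intervals after the first: 29 × 2 = 58 days after March 21, 1978.
March has 31 days — 10 days to the end of March leaves 48.
April has 30 days (18 left).
18 days into May → May 18, 1978.

May 18, 1978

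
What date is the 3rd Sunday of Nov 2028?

The first Sunday of Nov 2028 is Nov 5.
The 3rd Sunday is 2 weeks later: 5 + 14 = 19.

Nov 19, 2028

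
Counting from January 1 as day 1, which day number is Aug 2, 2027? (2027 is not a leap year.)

Days in months before Aug: 31 + 28 + 31 + 30 + 31 + 30 + 31 = 212.
Plus 2 days into Aug → day 214.

214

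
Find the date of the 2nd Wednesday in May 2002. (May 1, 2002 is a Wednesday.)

May 8, 2002

May 2002 begins on a Wednesday, so the first Wednesday is May 1.
The 2nd Wednesday is 1 weeks later: 1 + 7 = 8.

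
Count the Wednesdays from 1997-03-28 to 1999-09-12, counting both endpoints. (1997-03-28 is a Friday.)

1997-03-28 is a Friday; the first Wednesday on or after it is 1997-04-02 (5 days later).
From 1997-04-02 to 1999-09-12: 273 + 365 + 255 = 893 days (rest of 1997, 1998, to 1999-09-12 in 1999).
893 ÷ 7 = 127 full weeks with remainder 4, so 127 more Wednesdays after the first → 128.

128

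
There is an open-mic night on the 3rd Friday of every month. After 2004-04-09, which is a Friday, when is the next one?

April 2004 starts on a Thursday; its first Friday is the 2nd, so the 3rd Friday is the 16th — 2004-04-16.
2004-04-16 is after 2004-04-09, so that is the next one.

2004-04-16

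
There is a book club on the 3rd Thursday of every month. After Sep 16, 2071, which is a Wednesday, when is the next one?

Sep 17, 2071

Sep 2071 starts on a Tuesday; its first Thursday is the 3rd, so the 3rd Thursday is the 17th — Sep 17, 2071.
Sep 17, 2071 is after Sep 16, 2071, so that is the next one.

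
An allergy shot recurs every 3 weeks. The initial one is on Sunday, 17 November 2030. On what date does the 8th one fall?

13 April 2031

The 8th occurrence is 7 intervals after the first: 7 × 21 = 147 days after 17 November 2030.
November has 30 days — 13 days to the end of November leaves 134.
December has 31 days (103 left).
January has 31 days (72 left).
February has 28 days (44 left).
March has 31 days (13 left).
13 days into April → 13 April 2031.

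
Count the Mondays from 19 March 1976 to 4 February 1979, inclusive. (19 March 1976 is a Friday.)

19 March 1976 is a Friday; the first Monday on or after it is 22 March 1976 (3 days later).
From 22 March 1976 to 4 February 1979: 284 + 365 + 365 + 35 = 1049 days (rest of 1976, 1977, 1978, to 4 February 1979 in 1979).
1049 ÷ 7 = 149 full weeks with remainder 6, so 149 more Mondays after the first → 150.

150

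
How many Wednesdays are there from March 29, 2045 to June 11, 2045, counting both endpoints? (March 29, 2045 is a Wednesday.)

11

March 29, 2045 is a Wednesday; the first Wednesday on or after it is March 29, 2045.
From March 29, 2045 to June 11, 2045: 2 + 30 + 31 + 11 = 74 days (rest of March, April, May, June).
74 ÷ 7 = 10 full weeks with remainder 4, so 10 more Wednesdays after the first → 11.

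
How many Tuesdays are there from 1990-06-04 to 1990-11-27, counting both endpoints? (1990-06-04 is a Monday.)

26

1990-06-04 is a Monday; the first Tuesday on or after it is 1990-06-05 (1 day later).
From 1990-06-05 to 1990-11-27: 25 + 31 + 31 + 30 + 31 + 27 = 175 days (rest of June, July, August, September, October, November).
175 ÷ 7 = 25 full weeks with remainder 0, so 25 more Tuesdays after the first → 26.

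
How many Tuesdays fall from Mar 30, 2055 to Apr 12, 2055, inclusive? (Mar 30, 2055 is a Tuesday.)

2

Mar 30, 2055 is a Tuesday; the first Tuesday on or after it is Mar 30, 2055.
From Mar 30, 2055 to Apr 12, 2055: 1 + 12 = 13 days (rest of Mar, Apr).
13 ÷ 7 = 1 full weeks with remainder 6, so 1 more Tuesdays after the first → 2.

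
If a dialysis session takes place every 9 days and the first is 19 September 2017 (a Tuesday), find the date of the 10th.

9 December 2017

The 10th occurrence is 9 intervals after the first: 9 × 9 = 81 days after 19 September 2017.
September has 30 days — 11 days to the end of September leaves 70.
October has 31 days (39 left).
November has 30 days (9 left).
9 days into December → 9 December 2017.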